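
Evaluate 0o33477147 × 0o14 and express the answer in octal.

0o513366324

Multiply each base-8 digit by 12, carrying:
  7×12 = 84 → write 4 carry 10
  4×12+10 = 58 → write 2 carry 7
  1×12+7 = 19 → write 3 carry 2
  7×12+2 = 86 → write 6 carry 10
  7×12+10 = 94 → write 6 carry 11
  4×12+11 = 59 → write 3 carry 7
  3×12+7 = 43 → write 3 carry 5
  3×12+5 = 41 → write 1 carry 5
  remaining carry: 5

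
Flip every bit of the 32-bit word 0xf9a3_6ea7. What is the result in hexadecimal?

Each hex digit d becomes f−d:
  f→0, 9→6, a→5, 3→c, 6→9, e→1, a→5, 7→8

0x065c9158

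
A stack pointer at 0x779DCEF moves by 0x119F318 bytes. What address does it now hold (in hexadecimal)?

0x893D007

Add column by column in base 16, right to left:
  F+8 = 7 carry 1
  E+1+1 = 0 carry 1
  C+3+1 = 0 carry 1
  D+F+1 = D carry 1
  9+9+1 = 3 carry 1
  7+1+1 = 9
  7+1 = 8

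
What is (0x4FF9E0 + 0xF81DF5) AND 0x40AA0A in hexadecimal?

Add column by column in base 16, right to left:
  0+5 = 5
  E+F = D carry 1
  9+D+1 = 7 carry 1
  F+1+1 = 1 carry 1
  F+8+1 = 8 carry 1
  4+F+1 = 4 carry 1
  final carry 1
Sum = 0x14817D5; now AND with 0x40AA0A:
  1&0=0, 4&4=4, 8&0=0, 1&A=0, 7&A=2, D&0=0, 5&A=0

0x400200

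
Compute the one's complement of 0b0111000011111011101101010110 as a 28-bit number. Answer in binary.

0b1000111100000100010010101001

Invert each bit: 0111000011111011101101010110 → 1000111100000100010010101001.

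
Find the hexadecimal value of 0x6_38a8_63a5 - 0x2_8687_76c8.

Subtract column by column in base 16:
  5-8 → d (borrow)
  a-c-1 → d (borrow)
  3-6-1 → c (borrow)
  6-7-1 → e (borrow)
  8-7-1 → 0
  a-8 → 2
  8-6 → 2
  3-8 → b (borrow)
  6-2-1 → 3

0x3b220ecdd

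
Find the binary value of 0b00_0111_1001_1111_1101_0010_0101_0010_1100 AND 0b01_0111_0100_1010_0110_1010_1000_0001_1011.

0b0001110000101001000010000000001000

AND bit by bit (1 only where both bits are 1):
  0001111001111111010010010100101100
& 0101110100101001101010100000011011
= 0001110000101001000010000000001000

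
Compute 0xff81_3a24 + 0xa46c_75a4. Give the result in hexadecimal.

0x1a3edafc8

Add column by column in base 16, right to left:
  4+4 = 8
  2+a = c
  a+5 = f
  3+7 = a
  1+c = d
  8+6 = e
  f+4 = 3 carry 1
  f+a+1 = a carry 1
  final carry 1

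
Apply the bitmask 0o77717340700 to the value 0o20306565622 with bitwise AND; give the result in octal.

AND each oct digit independently (no carries):
  2&7=2, 0&7=0, 3&7=3, 0&1=0, 6&7=6, 5&3=1, 6&4=4, 5&0=0, 6&7=6, 2&0=0, 2&0=0

0o20306140600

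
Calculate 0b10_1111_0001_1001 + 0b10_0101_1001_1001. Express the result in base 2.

Add column by column in base 2, right to left:
  1+1 = 0 carry 1
  0+0+1 = 1
  0+0 = 0
  1+1 = 0 carry 1
  1+1+1 = 1 carry 1
  0+0+1 = 1
  0+0 = 0
  0+1 = 1
  1+1 = 0 carry 1
  1+0+1 = 0 carry 1
  1+1+1 = 1 carry 1
  1+0+1 = 0 carry 1
  0+0+1 = 1
  1+1 = 0 carry 1
  final carry 1

0b101010010110010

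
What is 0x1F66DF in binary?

0b111110110011011011111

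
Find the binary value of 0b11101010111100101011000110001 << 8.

0b1110101011110010101100011000100000000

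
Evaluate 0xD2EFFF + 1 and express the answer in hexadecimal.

0xD2F000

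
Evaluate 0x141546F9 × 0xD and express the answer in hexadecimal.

0x105149AA5

Multiply each base-16 digit by 13, carrying:
  9×13 = 117 → write 5 carry 7
  F×13+7 = 202 → write A carry 12
  6×13+12 = 90 → write A carry 5
  4×13+5 = 57 → write 9 carry 3
  5×13+3 = 68 → write 4 carry 4
  1×13+4 = 17 → write 1 carry 1
  4×13+1 = 53 → write 5 carry 3
  1×13+3 = 16 → write 0 carry 1
  remaining carry: 1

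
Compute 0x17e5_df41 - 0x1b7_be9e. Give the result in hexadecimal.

Subtract column by column in base 16:
  1-e → 3 (borrow)
  4-9-1 → a (borrow)
  f-e-1 → 0
  d-b → 2
  5-7 → e (borrow)
  e-b-1 → 2
  7-1 → 6
  1-0 → 1

0x162e20a3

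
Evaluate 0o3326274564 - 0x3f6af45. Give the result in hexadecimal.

0x1762ca2f

0o3326274564 = 0x1b597974 in hexadecimal.
Subtract column by column in base 16:
  4-5 → f (borrow)
  7-4-1 → 2
  9-f → a (borrow)
  7-a-1 → c (borrow)
  9-6-1 → 2
  5-f → 6 (borrow)
  b-3-1 → 7
  1-0 → 1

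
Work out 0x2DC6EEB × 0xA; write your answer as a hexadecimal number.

Multiply each base-16 digit by 10, carrying:
  B×10 = 110 → write E carry 6
  E×10+6 = 146 → write 2 carry 9
  E×10+9 = 149 → write 5 carry 9
  6×10+9 = 69 → write 5 carry 4
  C×10+4 = 124 → write C carry 7
  D×10+7 = 137 → write 9 carry 8
  2×10+8 = 28 → write C carry 1
  remaining carry: 1

0x1C9C552E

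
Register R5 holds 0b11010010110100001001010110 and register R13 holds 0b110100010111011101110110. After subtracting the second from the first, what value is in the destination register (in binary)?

Subtract column by column in base 2:
  0-0 → 0
  1-1 → 0
  1-1 → 0
  0-0 → 0
  1-1 → 0
  0-1 → 1 (borrow)
  1-1-1 → 1 (borrow)
  0-0-1 → 1 (borrow)
  0-1-1 → 0 (borrow)
  1-1-1 → 1 (borrow)
  0-1-1 → 0 (borrow)
  0-0-1 → 1 (borrow)
  0-1-1 → 0 (borrow)
  0-1-1 → 0 (borrow)
  1-1-1 → 1 (borrow)
  0-0-1 → 1 (borrow)
  1-1-1 → 1 (borrow)
  1-0-1 → 0
  0-0 → 0
  1-0 → 1
  0-1 → 1 (borrow)
  0-0-1 → 1 (borrow)
  1-1-1 → 1 (borrow)
  0-1-1 → 0 (borrow)
  1-0-1 → 0
  1-0 → 1

0b10011110011100101011100000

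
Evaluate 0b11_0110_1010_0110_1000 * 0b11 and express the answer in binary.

Multiply each base-2 digit by 3, carrying:
  0×3 = 0 → write 0
  0×3 = 0 → write 0
  0×3 = 0 → write 0
  1×3 = 3 → write 1 carry 1
  0×3+1 = 1 → write 1
  1×3 = 3 → write 1 carry 1
  1×3+1 = 4 → write 0 carry 2
  0×3+2 = 2 → write 0 carry 1
  0×3+1 = 1 → write 1
  1×3 = 3 → write 1 carry 1
  0×3+1 = 1 → write 1
  1×3 = 3 → write 1 carry 1
  0×3+1 = 1 → write 1
  1×3 = 3 → write 1 carry 1
  1×3+1 = 4 → write 0 carry 2
  0×3+2 = 2 → write 0 carry 1
  1×3+1 = 4 → write 0 carry 2
  1×3+2 = 5 → write 1 carry 2
  remaining carry: 10

0b10100011111100111000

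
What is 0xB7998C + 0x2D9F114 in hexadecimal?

Add column by column in base 16, right to left:
  C+4 = 0 carry 1
  8+1+1 = A
  9+1 = A
  9+F = 8 carry 1
  7+9+1 = 1 carry 1
  B+D+1 = 9 carry 1
  0+2+1 = 3

0x3918AA0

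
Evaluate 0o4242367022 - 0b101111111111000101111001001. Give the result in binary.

0b11100100010100110001001001001

0o4242367022 = 0b100010100010011110111000010010 in binary.
Subtract column by column in base 2:
  0-1 → 1 (borrow)
  1-0-1 → 0
  0-0 → 0
  0-1 → 1 (borrow)
  1-0-1 → 0
  0-0 → 0
  0-1 → 1 (borrow)
  0-1-1 → 0 (borrow)
  0-1-1 → 0 (borrow)
  1-1-1 → 1 (borrow)
  1-0-1 → 0
  1-1 → 0
  0-0 → 0
  1-0 → 1
  1-0 → 1
  1-1 → 0
  1-1 → 0
  0-1 → 1 (borrow)
  0-1-1 → 0 (borrow)
  1-1-1 → 1 (borrow)
  0-1-1 → 0 (borrow)
  0-1-1 → 0 (borrow)
  0-1-1 → 0 (borrow)
  1-1-1 → 1 (borrow)
  0-1-1 → 0 (borrow)
  1-0-1 → 0
  0-1 → 1 (borrow)
  0-0-1 → 1 (borrow)
  0-0-1 → 1 (borrow)
  1-0-1 → 0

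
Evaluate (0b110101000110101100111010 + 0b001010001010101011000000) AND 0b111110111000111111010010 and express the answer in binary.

0b111110010000010111010010

Add column by column in base 2, right to left:
  0+0 = 0
  1+0 = 1
  0+0 = 0
  1+0 = 1
  1+0 = 1
  1+0 = 1
  0+1 = 1
  0+1 = 1
  1+0 = 1
  1+1 = 0 carry 1
  0+0+1 = 1
  1+1 = 0 carry 1
  0+0+1 = 1
  1+1 = 0 carry 1
  1+0+1 = 0 carry 1
  0+1+1 = 0 carry 1
  0+0+1 = 1
  0+0 = 0
  1+0 = 1
  0+1 = 1
  1+0 = 1
  0+1 = 1
  1+0 = 1
  1+0 = 1
Sum = 0b111111010001010111111010; now AND with 0b111110111000111111010010:
  111111010001010111111010
& 111110111000111111010010
= 111110010000010111010010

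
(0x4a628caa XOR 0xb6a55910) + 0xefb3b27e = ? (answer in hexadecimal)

0x1ec7b8838

First 0x4a628caa XOR 0xb6a55910 = 0xfcc7d5ba.
Add column by column in base 16, right to left:
  a+e = 8 carry 1
  b+7+1 = 3 carry 1
  5+2+1 = 8
  d+b = 8 carry 1
  7+3+1 = b
  c+b = 7 carry 1
  c+f+1 = c carry 1
  f+e+1 = e carry 1
  final carry 1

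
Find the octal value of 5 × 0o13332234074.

0o71103414454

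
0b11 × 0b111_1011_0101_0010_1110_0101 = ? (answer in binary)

Multiply each base-2 digit by 3, carrying:
  1×3 = 3 → write 1 carry 1
  0×3+1 = 1 → write 1
  1×3 = 3 → write 1 carry 1
  0×3+1 = 1 → write 1
  0×3 = 0 → write 0
  1×3 = 3 → write 1 carry 1
  1×3+1 = 4 → write 0 carry 2
  1×3+2 = 5 → write 1 carry 2
  0×3+2 = 2 → write 0 carry 1
  1×3+1 = 4 → write 0 carry 2
  0×3+2 = 2 → write 0 carry 1
  0×3+1 = 1 → write 1
  1×3 = 3 → write 1 carry 1
  0×3+1 = 1 → write 1
  1×3 = 3 → write 1 carry 1
  0×3+1 = 1 → write 1
  1×3 = 3 → write 1 carry 1
  1×3+1 = 4 → write 0 carry 2
  0×3+2 = 2 → write 0 carry 1
  1×3+1 = 4 → write 0 carry 2
  1×3+2 = 5 → write 1 carry 2
  1×3+2 = 5 → write 1 carry 2
  1×3+2 = 5 → write 1 carry 2
  remaining carry: 10

0b1011100011111100010101111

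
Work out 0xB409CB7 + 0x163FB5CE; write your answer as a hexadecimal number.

0x21805285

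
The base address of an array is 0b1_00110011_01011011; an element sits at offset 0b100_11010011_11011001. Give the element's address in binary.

Add column by column in base 2, right to left:
  1+1 = 0 carry 1
  1+0+1 = 0 carry 1
  0+0+1 = 1
  1+1 = 0 carry 1
  1+1+1 = 1 carry 1
  0+0+1 = 1
  1+1 = 0 carry 1
  0+1+1 = 0 carry 1
  1+1+1 = 1 carry 1
  1+1+1 = 1 carry 1
  0+0+1 = 1
  0+0 = 0
  1+1 = 0 carry 1
  1+0+1 = 0 carry 1
  0+1+1 = 0 carry 1
  0+1+1 = 0 carry 1
  1+0+1 = 0 carry 1
  0+0+1 = 1
  0+1 = 1

0b1100000011100110100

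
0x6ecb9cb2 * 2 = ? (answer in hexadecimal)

0xdd973964

Multiply each base-16 digit by 2, carrying:
  2×2 = 4 → write 4
  b×2 = 22 → write 6 carry 1
  c×2+1 = 25 → write 9 carry 1
  9×2+1 = 19 → write 3 carry 1
  b×2+1 = 23 → write 7 carry 1
  c×2+1 = 25 → write 9 carry 1
  e×2+1 = 29 → write d carry 1
  6×2+1 = 13 → write d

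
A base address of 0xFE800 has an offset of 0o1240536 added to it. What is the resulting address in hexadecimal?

0o1240536 = 0x5415E in hexadecimal.
Add column by column in base 16, right to left:
  0+E = E
  0+5 = 5
  8+1 = 9
  E+4 = 2 carry 1
  F+5+1 = 5 carry 1
  final carry 1

0x15295E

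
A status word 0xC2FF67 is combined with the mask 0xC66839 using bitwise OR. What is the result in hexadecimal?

0xC6FF7F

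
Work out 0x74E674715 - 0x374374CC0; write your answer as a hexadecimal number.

Subtract column by column in base 16:
  5-0 → 5
  1-C → 5 (borrow)
  7-C-1 → A (borrow)
  4-4-1 → F (borrow)
  7-7-1 → F (borrow)
  6-3-1 → 2
  E-4 → A
  4-7 → D (borrow)
  7-3-1 → 3

0x3DA2FFA55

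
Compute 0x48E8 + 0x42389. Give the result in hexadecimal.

Add column by column in base 16, right to left:
  8+9 = 1 carry 1
  E+8+1 = 7 carry 1
  8+3+1 = C
  4+2 = 6
  0+4 = 4

0x46C71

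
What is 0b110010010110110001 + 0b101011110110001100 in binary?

Add column by column in base 2, right to left:
  1+0 = 1
  0+0 = 0
  0+1 = 1
  0+1 = 1
  1+0 = 1
  1+0 = 1
  0+0 = 0
  1+1 = 0 carry 1
  1+1+1 = 1 carry 1
  0+0+1 = 1
  1+1 = 0 carry 1
  0+1+1 = 0 carry 1
  0+1+1 = 0 carry 1
  1+1+1 = 1 carry 1
  0+0+1 = 1
  0+1 = 1
  1+0 = 1
  1+1 = 0 carry 1
  final carry 1

0b1011110001100111101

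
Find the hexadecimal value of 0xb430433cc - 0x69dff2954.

0x4a5050a78

Subtract column by column in base 16:
  c-4 → 8
  c-5 → 7
  3-9 → a (borrow)
  3-2-1 → 0
  4-f → 5 (borrow)
  0-f-1 → 0 (borrow)
  3-d-1 → 5 (borrow)
  4-9-1 → a (borrow)
  b-6-1 → 4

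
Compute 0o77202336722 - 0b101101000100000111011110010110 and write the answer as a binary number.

0b111001100111110010100011000111100

0o77202336722 = 0b111111010000010011011110111010010 in binary.
Subtract column by column in base 2:
  0-0 → 0
  1-1 → 0
  0-1 → 1 (borrow)
  0-0-1 → 1 (borrow)
  1-1-1 → 1 (borrow)
  0-0-1 → 1 (borrow)
  1-0-1 → 0
  1-1 → 0
  1-1 → 0
  0-1 → 1 (borrow)
  1-1-1 → 1 (borrow)
  1-0-1 → 0
  1-1 → 0
  1-1 → 0
  0-1 → 1 (borrow)
  1-0-1 → 0
  1-0 → 1
  0-0 → 0
  0-0 → 0
  1-0 → 1
  0-1 → 1 (borrow)
  0-0-1 → 1 (borrow)
  0-0-1 → 1 (borrow)
  0-0-1 → 1 (borrow)
  0-1-1 → 0 (borrow)
  1-0-1 → 0
  0-1 → 1 (borrow)
  1-1-1 → 1 (borrow)
  1-0-1 → 0
  1-1 → 0
  1-0 → 1
  1-0 → 1
  1-0 → 1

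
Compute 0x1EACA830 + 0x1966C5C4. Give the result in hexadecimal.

Add column by column in base 16, right to left:
  0+4 = 4
  3+C = F
  8+5 = D
  A+C = 6 carry 1
  C+6+1 = 3 carry 1
  A+6+1 = 1 carry 1
  E+9+1 = 8 carry 1
  1+1+1 = 3

0x38136DF4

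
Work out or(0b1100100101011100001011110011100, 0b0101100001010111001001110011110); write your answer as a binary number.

0b1101100101011111001011110011110

OR bit by bit (1 where either bit is 1):
  1100100101011100001011110011100
| 0101100001010111001001110011110
= 1101100101011111001011110011110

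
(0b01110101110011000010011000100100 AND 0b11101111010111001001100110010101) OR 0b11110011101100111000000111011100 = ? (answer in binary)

0b11110111111111111000000111011100

0b01110101110011000010011000100100 AND 0b11101111010111001001100110010101 = 0b01100101010011000000000000000100.
Then OR with 0b11110011101100111000000111011100.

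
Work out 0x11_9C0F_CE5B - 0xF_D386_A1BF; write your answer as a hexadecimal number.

Subtract column by column in base 16:
  B-F → C (borrow)
  5-B-1 → 9 (borrow)
  E-1-1 → C
  C-A → 2
  F-6 → 9
  0-8 → 8 (borrow)
  C-3-1 → 8
  9-D → C (borrow)
  1-F-1 → 1 (borrow)
  1-0-1 → 0

0x1C8892C9C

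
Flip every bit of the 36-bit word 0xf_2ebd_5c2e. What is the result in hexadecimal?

0x0d142a3d1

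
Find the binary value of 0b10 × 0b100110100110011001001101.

Multiply each base-2 digit by 2, carrying:
  1×2 = 2 → write 0 carry 1
  0×2+1 = 1 → write 1
  1×2 = 2 → write 0 carry 1
  1×2+1 = 3 → write 1 carry 1
  0×2+1 = 1 → write 1
  0×2 = 0 → write 0
  1×2 = 2 → write 0 carry 1
  0×2+1 = 1 → write 1
  0×2 = 0 → write 0
  1×2 = 2 → write 0 carry 1
  1×2+1 = 3 → write 1 carry 1
  0×2+1 = 1 → write 1
  0×2 = 0 → write 0
  1×2 = 2 → write 0 carry 1
  1×2+1 = 3 → write 1 carry 1
  0×2+1 = 1 → write 1
  0×2 = 0 → write 0
  1×2 = 2 → write 0 carry 1
  0×2+1 = 1 → write 1
  1×2 = 2 → write 0 carry 1
  1×2+1 = 3 → write 1 carry 1
  0×2+1 = 1 → write 1
  0×2 = 0 → write 0
  1×2 = 2 → write 0 carry 1
  remaining carry: 1

0b1001101001100110010011010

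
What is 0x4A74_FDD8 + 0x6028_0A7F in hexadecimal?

0xAA9D0857

Add column by column in base 16, right to left:
  8+F = 7 carry 1
  D+7+1 = 5 carry 1
  D+A+1 = 8 carry 1
  F+0+1 = 0 carry 1
  4+8+1 = D
  7+2 = 9
  A+0 = A
  4+6 = A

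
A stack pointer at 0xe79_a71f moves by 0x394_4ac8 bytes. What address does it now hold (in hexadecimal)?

Add column by column in base 16, right to left:
  f+8 = 7 carry 1
  1+c+1 = e
  7+a = 1 carry 1
  a+4+1 = f
  9+4 = d
  7+9 = 0 carry 1
  e+3+1 = 2 carry 1
  final carry 1

0x120df1e7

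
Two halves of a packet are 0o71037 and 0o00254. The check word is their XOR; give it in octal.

0o71263

XOR each oct digit independently (no carries):
  7^0=7, 1^0=1, 0^2=2, 3^5=6, 7^4=3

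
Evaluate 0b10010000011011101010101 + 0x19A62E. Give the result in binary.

0b11000011101110110000011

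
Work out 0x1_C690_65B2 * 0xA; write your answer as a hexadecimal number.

Multiply each base-16 digit by 10, carrying:
  2×10 = 20 → write 4 carry 1
  B×10+1 = 111 → write F carry 6
  5×10+6 = 56 → write 8 carry 3
  6×10+3 = 63 → write F carry 3
  0×10+3 = 3 → write 3
  9×10 = 90 → write A carry 5
  6×10+5 = 65 → write 1 carry 4
  C×10+4 = 124 → write C carry 7
  1×10+7 = 17 → write 1 carry 1
  remaining carry: 1

0x11C1A3F8F4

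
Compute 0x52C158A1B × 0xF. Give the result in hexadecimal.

0x4D95431795

Multiply each base-16 digit by 15, carrying:
  B×15 = 165 → write 5 carry 10
  1×15+10 = 25 → write 9 carry 1
  A×15+1 = 151 → write 7 carry 9
  8×15+9 = 129 → write 1 carry 8
  5×15+8 = 83 → write 3 carry 5
  1×15+5 = 20 → write 4 carry 1
  C×15+1 = 181 → write 5 carry 11
  2×15+11 = 41 → write 9 carry 2
  5×15+2 = 77 → write D carry 4
  remaining carry: 4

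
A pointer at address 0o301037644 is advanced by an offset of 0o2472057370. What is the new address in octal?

0o2773117234

Add column by column in base 8, right to left:
  4+0 = 4
  4+7 = 3 carry 1
  6+3+1 = 2 carry 1
  7+7+1 = 7 carry 1
  3+5+1 = 1 carry 1
  0+0+1 = 1
  1+2 = 3
  0+7 = 7
  3+4 = 7
  0+2 = 2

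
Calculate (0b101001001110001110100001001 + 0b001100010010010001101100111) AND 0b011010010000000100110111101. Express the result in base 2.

Add column by column in base 2, right to left:
  1+1 = 0 carry 1
  0+1+1 = 0 carry 1
  0+1+1 = 0 carry 1
  1+0+1 = 0 carry 1
  0+0+1 = 1
  0+1 = 1
  0+1 = 1
  0+0 = 0
  1+1 = 0 carry 1
  0+1+1 = 0 carry 1
  1+0+1 = 0 carry 1
  1+0+1 = 0 carry 1
  1+0+1 = 0 carry 1
  0+1+1 = 0 carry 1
  0+0+1 = 1
  0+0 = 0
  1+1 = 0 carry 1
  1+0+1 = 0 carry 1
  1+0+1 = 0 carry 1
  0+1+1 = 0 carry 1
  0+0+1 = 1
  1+0 = 1
  0+0 = 0
  0+1 = 1
  1+1 = 0 carry 1
  0+0+1 = 1
  1+0 = 1
Sum = 0b110101100000100000001110000; now AND with 0b011010010000000100110111101:
  110101100000100000001110000
& 011010010000000100110111101
= 010000000000000000000110000

0b10000000000000000000110000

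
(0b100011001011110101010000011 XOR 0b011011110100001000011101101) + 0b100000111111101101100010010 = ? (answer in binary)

0b1011001111111101010110000000

First 0b100011001011110101010000011 XOR 0b011011110100001000011101101 = 0b111000111111111101001101110.
Add column by column in base 2, right to left:
  0+0 = 0
  1+1 = 0 carry 1
  1+0+1 = 0 carry 1
  1+0+1 = 0 carry 1
  0+1+1 = 0 carry 1
  1+0+1 = 0 carry 1
  1+0+1 = 0 carry 1
  0+0+1 = 1
  0+1 = 1
  1+1 = 0 carry 1
  0+0+1 = 1
  1+1 = 0 carry 1
  1+1+1 = 1 carry 1
  1+0+1 = 0 carry 1
  1+1+1 = 1 carry 1
  1+1+1 = 1 carry 1
  1+1+1 = 1 carry 1
  1+1+1 = 1 carry 1
  1+1+1 = 1 carry 1
  1+1+1 = 1 carry 1
  1+1+1 = 1 carry 1
  0+0+1 = 1
  0+0 = 0
  0+0 = 0
  1+0 = 1
  1+0 = 1
  1+1 = 0 carry 1
  final carry 1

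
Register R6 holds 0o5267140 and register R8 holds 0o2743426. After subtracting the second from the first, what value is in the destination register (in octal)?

Subtract column by column in base 8:
  0-6 → 2 (borrow)
  4-2-1 → 1
  1-4 → 5 (borrow)
  7-3-1 → 3
  6-4 → 2
  2-7 → 3 (borrow)
  5-2-1 → 2

0o2323512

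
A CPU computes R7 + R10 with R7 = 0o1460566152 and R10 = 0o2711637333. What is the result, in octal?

0o4372425505

Add column by column in base 8, right to left:
  2+3 = 5
  5+3 = 0 carry 1
  1+3+1 = 5
  6+7 = 5 carry 1
  6+3+1 = 2 carry 1
  5+6+1 = 4 carry 1
  0+1+1 = 2
  6+1 = 7
  4+7 = 3 carry 1
  1+2+1 = 4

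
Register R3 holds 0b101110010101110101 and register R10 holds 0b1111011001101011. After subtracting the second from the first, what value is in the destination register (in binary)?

Subtract column by column in base 2:
  1-1 → 0
  0-1 → 1 (borrow)
  1-0-1 → 0
  0-1 → 1 (borrow)
  1-0-1 → 0
  1-1 → 0
  1-1 → 0
  0-0 → 0
  1-0 → 1
  0-1 → 1 (borrow)
  1-1-1 → 1 (borrow)
  0-0-1 → 1 (borrow)
  0-1-1 → 0 (borrow)
  1-1-1 → 1 (borrow)
  1-1-1 → 1 (borrow)
  1-1-1 → 1 (borrow)
  0-0-1 → 1 (borrow)
  1-0-1 → 0

0b11110111100001010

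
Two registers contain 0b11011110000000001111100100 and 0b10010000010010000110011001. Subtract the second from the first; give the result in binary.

0b1001101101110001001001011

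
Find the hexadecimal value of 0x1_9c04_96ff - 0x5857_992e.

Subtract column by column in base 16:
  f-e → 1
  f-2 → d
  6-9 → d (borrow)
  9-9-1 → f (borrow)
  4-7-1 → c (borrow)
  0-5-1 → a (borrow)
  c-8-1 → 3
  9-5 → 4
  1-0 → 1

0x143acfdd1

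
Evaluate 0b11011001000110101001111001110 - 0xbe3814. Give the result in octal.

0b11011001000110101001111001110 = 0o3310651716 in octal.
0xbe3814 = 0o57434024 in octal.
Subtract column by column in base 8:
  6-4 → 2
  1-2 → 7 (borrow)
  7-0-1 → 6
  1-4 → 5 (borrow)
  5-3-1 → 1
  6-4 → 2
  0-7 → 1 (borrow)
  1-5-1 → 3 (borrow)
  3-0-1 → 2
  3-0 → 3

0o3231215672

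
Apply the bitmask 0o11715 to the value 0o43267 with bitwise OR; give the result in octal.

OR each oct digit independently (no carries):
  4|1=5, 3|1=3, 2|7=7, 6|1=7, 7|5=7

0o53777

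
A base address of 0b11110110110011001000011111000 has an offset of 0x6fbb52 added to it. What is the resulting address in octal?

0o3722246112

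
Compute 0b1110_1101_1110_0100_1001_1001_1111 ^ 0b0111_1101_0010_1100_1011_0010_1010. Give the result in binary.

XOR bit by bit (1 where the bits differ):
  1110110111100100100110011111
^ 0111110100101100101100101010
= 1001000011001000001010110101

0b1001000011001000001010110101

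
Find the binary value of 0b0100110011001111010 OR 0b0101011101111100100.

OR bit by bit (1 where either bit is 1):
  0100110011001111010
| 0101011101111100100
= 0101111111111111110

0b0101111111111111110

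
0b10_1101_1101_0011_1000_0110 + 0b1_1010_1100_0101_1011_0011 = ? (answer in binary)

Add column by column in base 2, right to left:
  0+1 = 1
  1+1 = 0 carry 1
  1+0+1 = 0 carry 1
  0+0+1 = 1
  0+1 = 1
  0+1 = 1
  0+0 = 0
  1+1 = 0 carry 1
  1+1+1 = 1 carry 1
  1+0+1 = 0 carry 1
  0+1+1 = 0 carry 1
  0+0+1 = 1
  1+0 = 1
  0+0 = 0
  1+1 = 0 carry 1
  1+1+1 = 1 carry 1
  1+0+1 = 0 carry 1
  0+1+1 = 0 carry 1
  1+0+1 = 0 carry 1
  1+1+1 = 1 carry 1
  0+1+1 = 0 carry 1
  1+0+1 = 0 carry 1
  final carry 1

0b10010001001100100111001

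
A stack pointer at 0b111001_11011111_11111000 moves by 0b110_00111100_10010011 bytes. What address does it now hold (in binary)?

Add column by column in base 2, right to left:
  0+1 = 1
  0+1 = 1
  0+0 = 0
  1+0 = 1
  1+1 = 0 carry 1
  1+0+1 = 0 carry 1
  1+0+1 = 0 carry 1
  1+1+1 = 1 carry 1
  1+0+1 = 0 carry 1
  1+0+1 = 0 carry 1
  1+1+1 = 1 carry 1
  1+1+1 = 1 carry 1
  1+1+1 = 1 carry 1
  0+1+1 = 0 carry 1
  1+0+1 = 0 carry 1
  1+0+1 = 0 carry 1
  1+0+1 = 0 carry 1
  0+1+1 = 0 carry 1
  0+1+1 = 0 carry 1
  1+0+1 = 0 carry 1
  1+0+1 = 0 carry 1
  1+0+1 = 0 carry 1
  final carry 1

0b10000000001110010001011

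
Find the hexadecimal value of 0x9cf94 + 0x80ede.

Add column by column in base 16, right to left:
  4+e = 2 carry 1
  9+d+1 = 7 carry 1
  f+e+1 = e carry 1
  c+0+1 = d
  9+8 = 1 carry 1
  final carry 1

0x11de72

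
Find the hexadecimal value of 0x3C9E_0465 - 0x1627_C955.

0x26763B10

Subtract column by column in base 16:
  5-5 → 0
  6-5 → 1
  4-9 → B (borrow)
  0-C-1 → 3 (borrow)
  E-7-1 → 6
  9-2 → 7
  C-6 → 6
  3-1 → 2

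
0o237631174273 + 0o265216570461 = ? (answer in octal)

Add column by column in base 8, right to left:
  3+1 = 4
  7+6 = 5 carry 1
  2+4+1 = 7
  4+0 = 4
  7+7 = 6 carry 1
  1+5+1 = 7
  1+6 = 7
  3+1 = 4
  6+2 = 0 carry 1
  7+5+1 = 5 carry 1
  3+6+1 = 2 carry 1
  2+2+1 = 5

0o525047764754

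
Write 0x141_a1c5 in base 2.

0b1010000011010000111000101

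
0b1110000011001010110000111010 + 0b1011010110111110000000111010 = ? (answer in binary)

Add column by column in base 2, right to left:
  0+0 = 0
  1+1 = 0 carry 1
  0+0+1 = 1
  1+1 = 0 carry 1
  1+1+1 = 1 carry 1
  1+1+1 = 1 carry 1
  0+0+1 = 1
  0+0 = 0
  0+0 = 0
  0+0 = 0
  1+0 = 1
  1+0 = 1
  0+0 = 0
  1+1 = 0 carry 1
  0+1+1 = 0 carry 1
  1+1+1 = 1 carry 1
  0+1+1 = 0 carry 1
  0+1+1 = 0 carry 1
  1+0+1 = 0 carry 1
  1+1+1 = 1 carry 1
  0+1+1 = 0 carry 1
  0+0+1 = 1
  0+1 = 1
  0+0 = 0
  0+1 = 1
  1+1 = 0 carry 1
  1+0+1 = 0 carry 1
  1+1+1 = 1 carry 1
  final carry 1

0b11001011010001000110001110100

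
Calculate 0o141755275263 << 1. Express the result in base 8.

0o303732572546

1 bits is not a whole number of base-8 digits; in binary: 1100001111101101010111101010110011 << 1 = 11000011111011010101111010101100110.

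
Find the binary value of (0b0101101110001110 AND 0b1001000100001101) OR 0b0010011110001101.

0b11011110001101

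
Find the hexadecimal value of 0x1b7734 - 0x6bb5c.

0x14bbd8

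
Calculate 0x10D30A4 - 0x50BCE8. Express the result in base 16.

Subtract column by column in base 16:
  4-8 → C (borrow)
  A-E-1 → B (borrow)
  0-C-1 → 3 (borrow)
  3-B-1 → 7 (borrow)
  D-0-1 → C
  0-5 → B (borrow)
  1-0-1 → 0

0xBC73BC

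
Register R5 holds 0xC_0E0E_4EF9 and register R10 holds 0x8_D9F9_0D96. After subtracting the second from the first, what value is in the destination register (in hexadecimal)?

0x334154163

Subtract column by column in base 16:
  9-6 → 3
  F-9 → 6
  E-D → 1
  4-0 → 4
  E-9 → 5
  0-F → 1 (borrow)
  E-9-1 → 4
  0-D → 3 (borrow)
  C-8-1 → 3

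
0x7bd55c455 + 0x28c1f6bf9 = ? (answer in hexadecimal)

0xa4975304e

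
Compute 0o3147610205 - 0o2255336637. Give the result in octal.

Subtract column by column in base 8:
  5-7 → 6 (borrow)
  0-3-1 → 4 (borrow)
  2-6-1 → 3 (borrow)
  0-6-1 → 1 (borrow)
  1-3-1 → 5 (borrow)
  6-3-1 → 2
  7-5 → 2
  4-5 → 7 (borrow)
  1-2-1 → 6 (borrow)
  3-2-1 → 0

0o672251346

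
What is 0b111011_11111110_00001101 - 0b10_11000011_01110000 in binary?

Subtract column by column in base 2:
  1-0 → 1
  0-0 → 0
  1-0 → 1
  1-0 → 1
  0-1 → 1 (borrow)
  0-1-1 → 0 (borrow)
  0-1-1 → 0 (borrow)
  0-0-1 → 1 (borrow)
  0-1-1 → 0 (borrow)
  1-1-1 → 1 (borrow)
  1-0-1 → 0
  1-0 → 1
  1-0 → 1
  1-0 → 1
  1-1 → 0
  1-1 → 0
  1-0 → 1
  1-1 → 0
  0-0 → 0
  1-0 → 1
  1-0 → 1
  1-0 → 1

0b1110010011101010011101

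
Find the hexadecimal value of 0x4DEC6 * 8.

0x26F630

Multiply each base-16 digit by 8, carrying:
  6×8 = 48 → write 0 carry 3
  C×8+3 = 99 → write 3 carry 6
  E×8+6 = 118 → write 6 carry 7
  D×8+7 = 111 → write F carry 6
  4×8+6 = 38 → write 6 carry 2
  remaining carry: 2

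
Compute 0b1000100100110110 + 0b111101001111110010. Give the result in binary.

Add column by column in base 2, right to left:
  0+0 = 0
  1+1 = 0 carry 1
  1+0+1 = 0 carry 1
  0+0+1 = 1
  1+1 = 0 carry 1
  1+1+1 = 1 carry 1
  0+1+1 = 0 carry 1
  0+1+1 = 0 carry 1
  1+1+1 = 1 carry 1
  0+1+1 = 0 carry 1
  0+0+1 = 1
  1+0 = 1
  0+1 = 1
  0+0 = 0
  0+1 = 1
  1+1 = 0 carry 1
  0+1+1 = 0 carry 1
  0+1+1 = 0 carry 1
  final carry 1

0b1000101110100101000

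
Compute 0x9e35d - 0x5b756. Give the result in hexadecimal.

0x42c07

Subtract column by column in base 16:
  d-6 → 7
  5-5 → 0
  3-7 → c (borrow)
  e-b-1 → 2
  9-5 → 4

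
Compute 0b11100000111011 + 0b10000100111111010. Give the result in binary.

Add column by column in base 2, right to left:
  1+0 = 1
  1+1 = 0 carry 1
  0+0+1 = 1
  1+1 = 0 carry 1
  1+1+1 = 1 carry 1
  1+1+1 = 1 carry 1
  0+1+1 = 0 carry 1
  0+1+1 = 0 carry 1
  0+1+1 = 0 carry 1
  0+0+1 = 1
  0+0 = 0
  1+1 = 0 carry 1
  1+0+1 = 0 carry 1
  1+0+1 = 0 carry 1
  0+0+1 = 1
  0+0 = 0
  0+1 = 1

0b10100001000110101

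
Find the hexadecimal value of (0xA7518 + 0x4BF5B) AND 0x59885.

0x51001

Add column by column in base 16, right to left:
  8+B = 3 carry 1
  1+5+1 = 7
  5+F = 4 carry 1
  7+B+1 = 3 carry 1
  A+4+1 = F
Sum = 0xF3473; now AND with 0x59885:
  F&5=5, 3&9=1, 4&8=0, 7&8=0, 3&5=1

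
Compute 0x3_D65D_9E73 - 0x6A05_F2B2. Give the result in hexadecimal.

Subtract column by column in base 16:
  3-2 → 1
  7-B → C (borrow)
  E-2-1 → B
  9-F → A (borrow)
  D-5-1 → 7
  5-0 → 5
  6-A → C (borrow)
  D-6-1 → 6
  3-0 → 3

0x36C57ABC1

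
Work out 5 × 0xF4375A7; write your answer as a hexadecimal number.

Multiply each base-16 digit by 5, carrying:
  7×5 = 35 → write 3 carry 2
  A×5+2 = 52 → write 4 carry 3
  5×5+3 = 28 → write C carry 1
  7×5+1 = 36 → write 4 carry 2
  3×5+2 = 17 → write 1 carry 1
  4×5+1 = 21 → write 5 carry 1
  F×5+1 = 76 → write C carry 4
  remaining carry: 4

0x4C514C43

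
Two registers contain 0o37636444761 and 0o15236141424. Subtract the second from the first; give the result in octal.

0o22400303335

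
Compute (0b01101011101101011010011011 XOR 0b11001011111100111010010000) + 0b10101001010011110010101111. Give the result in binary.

0b101001001100101010010111010

First 0b01101011101101011010011011 XOR 0b11001011111100111010010000 = 0b10100000010001100000001011.
Add column by column in base 2, right to left:
  1+1 = 0 carry 1
  1+1+1 = 1 carry 1
  0+1+1 = 0 carry 1
  1+1+1 = 1 carry 1
  0+0+1 = 1
  0+1 = 1
  0+0 = 0
  0+1 = 1
  0+0 = 0
  0+0 = 0
  0+1 = 1
  1+1 = 0 carry 1
  1+1+1 = 1 carry 1
  0+1+1 = 0 carry 1
  0+0+1 = 1
  0+0 = 0
  1+1 = 0 carry 1
  0+0+1 = 1
  0+1 = 1
  0+0 = 0
  0+0 = 0
  0+1 = 1
  0+0 = 0
  1+1 = 0 carry 1
  0+0+1 = 1
  1+1 = 0 carry 1
  final carry 1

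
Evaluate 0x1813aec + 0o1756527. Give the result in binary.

0b1100010010001100001000011

0x1813aec = 0b1100000010011101011101100 in binary.
0o1756527 = 0b1111101110101010111 in binary.
Add column by column in base 2, right to left:
  0+1 = 1
  0+1 = 1
  1+1 = 0 carry 1
  1+0+1 = 0 carry 1
  0+1+1 = 0 carry 1
  1+0+1 = 0 carry 1
  1+1+1 = 1 carry 1
  1+0+1 = 0 carry 1
  0+1+1 = 0 carry 1
  1+0+1 = 0 carry 1
  0+1+1 = 0 carry 1
  1+1+1 = 1 carry 1
  1+1+1 = 1 carry 1
  1+0+1 = 0 carry 1
  0+1+1 = 0 carry 1
  0+1+1 = 0 carry 1
  1+1+1 = 1 carry 1
  0+1+1 = 0 carry 1
  0+1+1 = 0 carry 1
  0+0+1 = 1
  0+0 = 0
  0+0 = 0
  0+0 = 0
  1+0 = 1
  1+0 = 1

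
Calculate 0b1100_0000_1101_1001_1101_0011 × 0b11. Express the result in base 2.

0b10010000101000110101111001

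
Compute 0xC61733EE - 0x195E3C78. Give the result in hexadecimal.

Subtract column by column in base 16:
  E-8 → 6
  E-7 → 7
  3-C → 7 (borrow)
  3-3-1 → F (borrow)
  7-E-1 → 8 (borrow)
  1-5-1 → B (borrow)
  6-9-1 → C (borrow)
  C-1-1 → A

0xACB8F776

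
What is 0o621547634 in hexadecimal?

0x646CF9C

Each octal digit is 3 bits: 6=110 2=010 1=001 5=101 4=100 7=111 6=110 3=011 4=100.
Group the bits into nibbles: 0110 0100 0110 1100 1111 1001 1100 → 646CF9C.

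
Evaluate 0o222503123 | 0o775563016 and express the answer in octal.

0o777563137

OR each oct digit independently (no carries):
  2|7=7, 2|7=7, 2|5=7, 5|5=5, 0|6=6, 3|3=3, 1|0=1, 2|1=3, 3|6=7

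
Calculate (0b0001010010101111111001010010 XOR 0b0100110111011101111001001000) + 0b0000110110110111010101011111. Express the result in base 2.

First 0b0001010010101111111001010010 XOR 0b0100110111011101111001001000 = 0b0101100101110010000000011010.
Add column by column in base 2, right to left:
  0+1 = 1
  1+1 = 0 carry 1
  0+1+1 = 0 carry 1
  1+1+1 = 1 carry 1
  1+1+1 = 1 carry 1
  0+0+1 = 1
  0+1 = 1
  0+0 = 0
  0+1 = 1
  0+0 = 0
  0+1 = 1
  0+0 = 0
  0+1 = 1
  1+1 = 0 carry 1
  0+1+1 = 0 carry 1
  0+0+1 = 1
  1+1 = 0 carry 1
  1+1+1 = 1 carry 1
  1+0+1 = 0 carry 1
  0+1+1 = 0 carry 1
  1+1+1 = 1 carry 1
  0+0+1 = 1
  0+1 = 1
  1+1 = 0 carry 1
  1+0+1 = 0 carry 1
  0+0+1 = 1
  1+0 = 1

0b110011100101001010101111001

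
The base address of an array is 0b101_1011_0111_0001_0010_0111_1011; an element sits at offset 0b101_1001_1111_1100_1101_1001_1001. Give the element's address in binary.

0b1011010101101110000000010100

Add column by column in base 2, right to left:
  1+1 = 0 carry 1
  1+0+1 = 0 carry 1
  0+0+1 = 1
  1+1 = 0 carry 1
  1+1+1 = 1 carry 1
  1+0+1 = 0 carry 1
  1+0+1 = 0 carry 1
  0+1+1 = 0 carry 1
  0+1+1 = 0 carry 1
  1+0+1 = 0 carry 1
  0+1+1 = 0 carry 1
  0+1+1 = 0 carry 1
  1+0+1 = 0 carry 1
  0+0+1 = 1
  0+1 = 1
  0+1 = 1
  1+1 = 0 carry 1
  1+1+1 = 1 carry 1
  1+1+1 = 1 carry 1
  0+1+1 = 0 carry 1
  1+1+1 = 1 carry 1
  1+0+1 = 0 carry 1
  0+0+1 = 1
  1+1 = 0 carry 1
  1+1+1 = 1 carry 1
  0+0+1 = 1
  1+1 = 0 carry 1
  final carry 1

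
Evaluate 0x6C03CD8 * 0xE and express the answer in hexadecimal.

0x5E8353D0

Multiply each base-16 digit by 14, carrying:
  8×14 = 112 → write 0 carry 7
  D×14+7 = 189 → write D carry 11
  C×14+11 = 179 → write 3 carry 11
  3×14+11 = 53 → write 5 carry 3
  0×14+3 = 3 → write 3
  C×14 = 168 → write 8 carry 10
  6×14+10 = 94 → write E carry 5
  remaining carry: 5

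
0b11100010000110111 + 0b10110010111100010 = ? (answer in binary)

Add column by column in base 2, right to left:
  1+0 = 1
  1+1 = 0 carry 1
  1+0+1 = 0 carry 1
  0+0+1 = 1
  1+0 = 1
  1+1 = 0 carry 1
  0+1+1 = 0 carry 1
  0+1+1 = 0 carry 1
  0+1+1 = 0 carry 1
  0+0+1 = 1
  1+1 = 0 carry 1
  0+0+1 = 1
  0+0 = 0
  0+1 = 1
  1+1 = 0 carry 1
  1+0+1 = 0 carry 1
  1+1+1 = 1 carry 1
  final carry 1

0b110010101000011001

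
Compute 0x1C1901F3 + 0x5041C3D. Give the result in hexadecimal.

0x211D1E30

Add column by column in base 16, right to left:
  3+D = 0 carry 1
  F+3+1 = 3 carry 1
  1+C+1 = E
  0+1 = 1
  9+4 = D
  1+0 = 1
  C+5 = 1 carry 1
  1+0+1 = 2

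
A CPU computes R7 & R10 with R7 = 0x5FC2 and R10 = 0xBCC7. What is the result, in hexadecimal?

0x1CC2

AND each hex digit independently (no carries):
  5&B=1, F&C=C, C&C=C, 2&7=2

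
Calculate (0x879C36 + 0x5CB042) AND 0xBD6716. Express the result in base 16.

0xA44410

Add column by column in base 16, right to left:
  6+2 = 8
  3+4 = 7
  C+0 = C
  9+B = 4 carry 1
  7+C+1 = 4 carry 1
  8+5+1 = E
Sum = 0xE44C78; now AND with 0xBD6716:
  E&B=A, 4&D=4, 4&6=4, C&7=4, 7&1=1, 8&6=0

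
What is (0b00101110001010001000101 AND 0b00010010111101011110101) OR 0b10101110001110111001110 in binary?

0b00101110001010001000101 AND 0b00010010111101011110101 = 0b00000010001000001000101.
Then OR with 0b10101110001110111001110.

0b10101110001110111001111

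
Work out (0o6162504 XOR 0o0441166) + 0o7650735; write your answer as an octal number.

First 0o6162504 XOR 0o0441166 = 0o6523462.
Add column by column in base 8, right to left:
  2+5 = 7
  6+3 = 1 carry 1
  4+7+1 = 4 carry 1
  3+0+1 = 4
  2+5 = 7
  5+6 = 3 carry 1
  6+7+1 = 6 carry 1
  final carry 1

0o16374417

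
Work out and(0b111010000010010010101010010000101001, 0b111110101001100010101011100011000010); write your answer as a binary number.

0b111010000000000010101010000000000000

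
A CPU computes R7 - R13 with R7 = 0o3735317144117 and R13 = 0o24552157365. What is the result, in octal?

0o3710544764532

Subtract column by column in base 8:
  7-5 → 2
  1-6 → 3 (borrow)
  1-3-1 → 5 (borrow)
  4-7-1 → 4 (borrow)
  4-5-1 → 6 (borrow)
  1-1-1 → 7 (borrow)
  7-2-1 → 4
  1-5 → 4 (borrow)
  3-5-1 → 5 (borrow)
  5-4-1 → 0
  3-2 → 1
  7-0 → 7
  3-0 → 3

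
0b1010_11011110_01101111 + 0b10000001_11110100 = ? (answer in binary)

0b10110110000001100011

Add column by column in base 2, right to left:
  1+0 = 1
  1+0 = 1
  1+1 = 0 carry 1
  1+0+1 = 0 carry 1
  0+1+1 = 0 carry 1
  1+1+1 = 1 carry 1
  1+1+1 = 1 carry 1
  0+1+1 = 0 carry 1
  0+1+1 = 0 carry 1
  1+0+1 = 0 carry 1
  1+0+1 = 0 carry 1
  1+0+1 = 0 carry 1
  1+0+1 = 0 carry 1
  0+0+1 = 1
  1+0 = 1
  1+1 = 0 carry 1
  0+0+1 = 1
  1+0 = 1
  0+0 = 0
  1+0 = 1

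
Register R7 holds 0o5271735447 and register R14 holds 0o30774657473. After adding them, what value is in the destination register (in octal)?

0o36266615142

Add column by column in base 8, right to left:
  7+3 = 2 carry 1
  4+7+1 = 4 carry 1
  4+4+1 = 1 carry 1
  5+7+1 = 5 carry 1
  3+5+1 = 1 carry 1
  7+6+1 = 6 carry 1
  1+4+1 = 6
  7+7 = 6 carry 1
  2+7+1 = 2 carry 1
  5+0+1 = 6
  0+3 = 3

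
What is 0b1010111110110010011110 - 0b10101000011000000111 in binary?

0b1000010110011010010111

Subtract column by column in base 2:
  0-1 → 1 (borrow)
  1-1-1 → 1 (borrow)
  1-1-1 → 1 (borrow)
  1-0-1 → 0
  1-0 → 1
  0-0 → 0
  0-0 → 0
  1-0 → 1
  0-0 → 0
  0-1 → 1 (borrow)
  1-1-1 → 1 (borrow)
  1-0-1 → 0
  0-0 → 0
  1-0 → 1
  1-0 → 1
  1-1 → 0
  1-0 → 1
  1-1 → 0
  0-0 → 0
  1-1 → 0
  0-0 → 0
  1-0 → 1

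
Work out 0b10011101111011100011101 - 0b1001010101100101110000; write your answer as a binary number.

0b1010011001110110101101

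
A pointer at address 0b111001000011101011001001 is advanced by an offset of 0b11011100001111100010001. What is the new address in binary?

0b1010100100101100111011010

Add column by column in base 2, right to left:
  1+1 = 0 carry 1
  0+0+1 = 1
  0+0 = 0
  1+0 = 1
  0+1 = 1
  0+0 = 0
  1+0 = 1
  1+0 = 1
  0+1 = 1
  1+1 = 0 carry 1
  0+1+1 = 0 carry 1
  1+1+1 = 1 carry 1
  1+1+1 = 1 carry 1
  1+0+1 = 0 carry 1
  0+0+1 = 1
  0+0 = 0
  0+0 = 0
  0+1 = 1
  1+1 = 0 carry 1
  0+1+1 = 0 carry 1
  0+0+1 = 1
  1+1 = 0 carry 1
  1+1+1 = 1 carry 1
  1+0+1 = 0 carry 1
  final carry 1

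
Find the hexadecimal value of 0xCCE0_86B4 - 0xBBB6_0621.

Subtract column by column in base 16:
  4-1 → 3
  B-2 → 9
  6-6 → 0
  8-0 → 8
  0-6 → A (borrow)
  E-B-1 → 2
  C-B → 1
  C-B → 1

0x112A8093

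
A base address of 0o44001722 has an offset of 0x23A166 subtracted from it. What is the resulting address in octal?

0o33061154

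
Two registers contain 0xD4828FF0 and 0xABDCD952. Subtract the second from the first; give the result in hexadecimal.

0x28A5B69E

Subtract column by column in base 16:
  0-2 → E (borrow)
  F-5-1 → 9
  F-9 → 6
  8-D → B (borrow)
  2-C-1 → 5 (borrow)
  8-D-1 → A (borrow)
  4-B-1 → 8 (borrow)
  D-A-1 → 2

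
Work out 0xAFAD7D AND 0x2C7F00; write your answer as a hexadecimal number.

AND each hex digit independently (no carries):
  A&2=2, F&C=C, A&7=2, D&F=D, 7&0=0, D&0=0

0x2C2D00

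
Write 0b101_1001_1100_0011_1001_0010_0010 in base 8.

Group the bits in threes: 101 100 111 000 011 100 100 100 010 → 547034442.

0o547034442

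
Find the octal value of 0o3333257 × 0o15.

0o54443343

Multiply each base-8 digit by 13, carrying:
  7×13 = 91 → write 3 carry 11
  5×13+11 = 76 → write 4 carry 9
  2×13+9 = 35 → write 3 carry 4
  3×13+4 = 43 → write 3 carry 5
  3×13+5 = 44 → write 4 carry 5
  3×13+5 = 44 → write 4 carry 5
  3×13+5 = 44 → write 4 carry 5
  remaining carry: 5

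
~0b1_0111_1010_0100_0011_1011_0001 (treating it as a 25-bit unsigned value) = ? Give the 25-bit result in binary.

0b0100001011011110001001110

Invert each bit: 1011110100100001110110001 → 0100001011011110001001110.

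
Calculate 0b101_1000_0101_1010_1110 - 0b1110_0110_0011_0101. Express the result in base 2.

0b1001001111101111001

Subtract column by column in base 2:
  0-1 → 1 (borrow)
  1-0-1 → 0
  1-1 → 0
  1-0 → 1
  0-1 → 1 (borrow)
  1-1-1 → 1 (borrow)
  0-0-1 → 1 (borrow)
  1-0-1 → 0
  1-0 → 1
  0-1 → 1 (borrow)
  1-1-1 → 1 (borrow)
  0-0-1 → 1 (borrow)
  0-0-1 → 1 (borrow)
  0-1-1 → 0 (borrow)
  0-1-1 → 0 (borrow)
  1-1-1 → 1 (borrow)
  1-0-1 → 0
  0-0 → 0
  1-0 → 1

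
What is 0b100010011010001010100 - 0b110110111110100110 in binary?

Subtract column by column in base 2:
  0-0 → 0
  0-1 → 1 (borrow)
  1-1-1 → 1 (borrow)
  0-0-1 → 1 (borrow)
  1-0-1 → 0
  0-1 → 1 (borrow)
  1-0-1 → 0
  0-1 → 1 (borrow)
  0-1-1 → 0 (borrow)
  0-1-1 → 0 (borrow)
  1-1-1 → 1 (borrow)
  0-1-1 → 0 (borrow)
  1-0-1 → 0
  1-1 → 0
  0-1 → 1 (borrow)
  0-0-1 → 1 (borrow)
  1-1-1 → 1 (borrow)
  0-1-1 → 0 (borrow)
  0-0-1 → 1 (borrow)
  0-0-1 → 1 (borrow)
  1-0-1 → 0

0b11011100010010101110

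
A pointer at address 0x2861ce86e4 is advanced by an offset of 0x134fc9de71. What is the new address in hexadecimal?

0x3bb1986555

Add column by column in base 16, right to left:
  4+1 = 5
  e+7 = 5 carry 1
  6+e+1 = 5 carry 1
  8+d+1 = 6 carry 1
  e+9+1 = 8 carry 1
  c+c+1 = 9 carry 1
  1+f+1 = 1 carry 1
  6+4+1 = b
  8+3 = b
  2+1 = 3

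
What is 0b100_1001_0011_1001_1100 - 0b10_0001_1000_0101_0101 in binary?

Subtract column by column in base 2:
  0-1 → 1 (borrow)
  0-0-1 → 1 (borrow)
  1-1-1 → 1 (borrow)
  1-0-1 → 0
  1-1 → 0
  0-0 → 0
  0-1 → 1 (borrow)
  1-0-1 → 0
  1-0 → 1
  1-0 → 1
  0-0 → 0
  0-1 → 1 (borrow)
  1-1-1 → 1 (borrow)
  0-0-1 → 1 (borrow)
  0-0-1 → 1 (borrow)
  1-0-1 → 0
  0-0 → 0
  0-1 → 1 (borrow)
  1-0-1 → 0

0b100111101101000111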